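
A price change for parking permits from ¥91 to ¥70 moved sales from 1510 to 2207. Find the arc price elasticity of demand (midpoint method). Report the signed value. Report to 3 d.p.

-1.438

ΔQ = 2207 − 1510 = 697; ΔP = 70 − 91 = -21.
Midpoints: P̄ = 80.50, Q̄ = 1858.5.
ε = (ΔQ/ΔP)(P̄/Q̄) = (697/-21)(80.50/1858.5).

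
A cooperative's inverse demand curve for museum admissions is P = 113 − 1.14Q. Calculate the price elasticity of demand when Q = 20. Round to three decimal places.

-3.956

At Q = 20, P = 113 − 1.14(20) = 90.20.
dP/dQ = −1.14, so dQ/dP = 1/(−1.14) = -0.877.
ε = (dQ/dP)(P/Q) = (-0.877)(90.20/20).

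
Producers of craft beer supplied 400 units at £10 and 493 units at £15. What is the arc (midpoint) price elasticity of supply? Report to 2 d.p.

ΔQ = 493 − 400 = 93; ΔP = 15 − 10 = 5.
Midpoints: P̄ = 12.50, Q̄ = 446.5.
ε_s = (ΔQ/ΔP)(P̄/Q̄) = (93/5)(12.50/446.5).

0.52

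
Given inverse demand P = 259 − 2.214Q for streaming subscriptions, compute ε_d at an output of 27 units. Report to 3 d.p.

-3.333

At Q = 27, P = 259 − 2.214(27) = 199.22.
dP/dQ = −2.214, so dQ/dP = 1/(−2.214) = -0.452.
ε = (dQ/dP)(P/Q) = (-0.452)(199.22/27).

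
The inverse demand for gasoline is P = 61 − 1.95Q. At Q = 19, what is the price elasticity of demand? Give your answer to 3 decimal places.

-0.646

At Q = 19, P = 61 − 1.95(19) = 23.95.
dP/dQ = −1.95, so dQ/dP = 1/(−1.95) = -0.513.
ε = (dQ/dP)(P/Q) = (-0.513)(23.95/19).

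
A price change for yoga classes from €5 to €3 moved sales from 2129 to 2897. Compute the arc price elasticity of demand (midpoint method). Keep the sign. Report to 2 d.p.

ΔQ = 2897 − 2129 = 768; ΔP = 3 − 5 = -2.
Midpoints: P̄ = 4.00, Q̄ = 2513.0.
ε = (ΔQ/ΔP)(P̄/Q̄) = (768/-2)(4.00/2513.0).

-0.61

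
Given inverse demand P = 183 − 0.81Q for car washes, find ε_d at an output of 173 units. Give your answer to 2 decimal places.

-0.31

At Q = 173, P = 183 − 0.81(173) = 42.87.
dP/dQ = −0.81, so dQ/dP = 1/(−0.81) = -1.235.
ε = (dQ/dP)(P/Q) = (-1.235)(42.87/173).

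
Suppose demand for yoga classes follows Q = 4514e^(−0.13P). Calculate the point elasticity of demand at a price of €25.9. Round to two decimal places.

At P = 25.9, Q = 155.701.
dQ/dP = −0.13·4514e^(−0.13P) = −0.13Q = -20.241.
ε = (dQ/dP)(P/Q) = (-20.241)(25.9/155.701).
|ε| > 1, so demand is elastic at this price.

-3.37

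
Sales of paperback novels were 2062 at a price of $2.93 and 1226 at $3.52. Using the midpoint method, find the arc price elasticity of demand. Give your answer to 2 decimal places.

ΔQ = 1226 − 2062 = -836; ΔP = 3.52 − 2.93 = 0.59.
Midpoints: P̄ = 3.23, Q̄ = 1644.0.
ε = (ΔQ/ΔP)(P̄/Q̄) = (-836/0.59)(3.23/1644.0).

-2.78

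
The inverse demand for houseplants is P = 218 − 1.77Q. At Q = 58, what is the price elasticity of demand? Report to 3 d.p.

-1.124

At Q = 58, P = 218 − 1.77(58) = 115.34.
dP/dQ = −1.77, so dQ/dP = 1/(−1.77) = -0.565.
ε = (dQ/dP)(P/Q) = (-0.565)(115.34/58).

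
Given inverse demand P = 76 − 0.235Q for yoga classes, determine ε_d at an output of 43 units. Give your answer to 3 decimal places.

At Q = 43, P = 76 − 0.235(43) = 65.89.
dP/dQ = −0.235, so dQ/dP = 1/(−0.235) = -4.255.
ε = (dQ/dP)(P/Q) = (-4.255)(65.89/43).

-6.521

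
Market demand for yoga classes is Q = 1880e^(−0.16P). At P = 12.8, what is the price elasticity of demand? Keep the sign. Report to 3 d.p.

-2.048

At P = 12.8, Q = 242.506.
dQ/dP = −0.16·1880e^(−0.16P) = −0.16Q = -38.801.
ε = (dQ/dP)(P/Q) = (-38.801)(12.8/242.506).
|ε| > 1, so demand is elastic at this price.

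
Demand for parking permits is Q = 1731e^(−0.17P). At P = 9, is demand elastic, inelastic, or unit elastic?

Q = 374.823, dQ/dP = -63.720.
ε = (dQ/dP)(P/Q) ≈ -1.530.
|ε| = 1.53 > 1.

elastic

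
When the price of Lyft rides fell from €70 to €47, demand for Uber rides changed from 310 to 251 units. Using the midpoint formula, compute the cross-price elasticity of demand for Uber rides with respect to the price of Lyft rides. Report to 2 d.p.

0.53

ΔQ_x = 251 − 310 = -59; ΔP_y = 47 − 70 = -23.
Midpoints: P̄_y = 58.50, Q̄_x = 280.5.
ε_xy = (ΔQ_x/ΔP_y)(P̄_y/Q̄_x) = (-59/-23)(58.50/280.5).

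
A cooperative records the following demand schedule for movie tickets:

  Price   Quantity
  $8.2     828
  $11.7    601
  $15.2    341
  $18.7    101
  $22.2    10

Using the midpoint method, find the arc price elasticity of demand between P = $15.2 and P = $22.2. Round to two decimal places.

-5.04

At P = 15.2, Q = 341; at P = 22.2, Q = 10.
ΔQ = -331, ΔP = 7.0. Midpoints: P̄ = 18.70, Q̄ = 175.5.
ε = (ΔQ/ΔP)(P̄/Q̄) = (-331/7.0)(18.70/175.5).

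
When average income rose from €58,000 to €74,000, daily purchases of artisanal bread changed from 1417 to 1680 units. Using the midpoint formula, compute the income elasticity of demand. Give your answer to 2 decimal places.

ΔQ = 263, ΔI = 16000. Midpoints: Ī = 66,000, Q̄ = 1548.5.
ε_I = (ΔQ/ΔI)(Ī/Q̄) = (263/16000)(66000/1548.5).
ε_I > 0, so the good is normal.

0.70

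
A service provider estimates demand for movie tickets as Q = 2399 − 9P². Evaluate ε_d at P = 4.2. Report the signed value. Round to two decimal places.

At P = 4.2, Q = 2240.240.
dQ/dP = −18P = -75.600.
ε = (dQ/dP)(P/Q) = (-75.600)(4.2/2240.240).
|ε| < 1, so demand is inelastic at this price.

-0.14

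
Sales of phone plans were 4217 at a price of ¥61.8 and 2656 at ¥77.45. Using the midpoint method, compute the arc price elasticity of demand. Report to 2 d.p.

-2.02

ΔQ = 2656 − 4217 = -1561; ΔP = 77.45 − 61.8 = 15.65.
Midpoints: P̄ = 69.62, Q̄ = 3436.5.
ε = (ΔQ/ΔP)(P̄/Q̄) = (-1561/15.65)(69.62/3436.5).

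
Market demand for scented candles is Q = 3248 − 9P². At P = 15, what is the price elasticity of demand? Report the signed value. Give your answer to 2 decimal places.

-3.31

At P = 15, Q = 1223.
dQ/dP = −18P = -270.
ε = (dQ/dP)(P/Q) = (-270)(15/1223).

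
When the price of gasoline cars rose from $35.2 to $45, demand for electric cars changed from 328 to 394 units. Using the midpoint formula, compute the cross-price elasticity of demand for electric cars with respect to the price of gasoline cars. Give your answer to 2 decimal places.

0.75

ΔQ_x = 394 − 328 = 66; ΔP_y = 45 − 35.2 = 9.8.
Midpoints: P̄_y = 40.10, Q̄_x = 361.0.
ε_xy = (ΔQ_x/ΔP_y)(P̄_y/Q̄_x) = (66/9.8)(40.10/361.0).
ε_xy > 0, so the goods are substitutes.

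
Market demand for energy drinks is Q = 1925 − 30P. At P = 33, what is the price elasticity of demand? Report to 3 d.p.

At P = 33, Q = 935.
dQ/dP = −30.
ε = (dQ/dP)(P/Q) = (-30)(33/935).

-1.059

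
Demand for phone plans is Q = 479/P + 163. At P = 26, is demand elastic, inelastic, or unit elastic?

inelastic

Q = 181.423, dQ/dP = -0.709.
ε = (dQ/dP)(P/Q) ≈ -0.102.
|ε| = 0.10 < 1.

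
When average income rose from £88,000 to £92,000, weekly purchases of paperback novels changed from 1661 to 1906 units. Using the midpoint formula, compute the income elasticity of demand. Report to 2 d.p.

3.09

ΔQ = 245, ΔI = 4000. Midpoints: Ī = 90,000, Q̄ = 1783.5.
ε_I = (ΔQ/ΔI)(Ī/Q̄) = (245/4000)(90000/1783.5).
ε_I > 0, so the good is normal.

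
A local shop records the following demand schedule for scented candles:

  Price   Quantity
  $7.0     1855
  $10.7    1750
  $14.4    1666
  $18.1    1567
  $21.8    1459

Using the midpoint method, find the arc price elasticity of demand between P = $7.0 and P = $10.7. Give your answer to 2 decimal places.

-0.14

At P = 7.0, Q = 1855; at P = 10.7, Q = 1750.
ΔQ = -105, ΔP = 3.7. Midpoints: P̄ = 8.85, Q̄ = 1802.5.
ε = (ΔQ/ΔP)(P̄/Q̄) = (-105/3.7)(8.85/1802.5).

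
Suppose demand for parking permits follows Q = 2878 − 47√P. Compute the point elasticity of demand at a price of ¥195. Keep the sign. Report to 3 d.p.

At P = 195, Q = 2221.681.
dQ/dP = −47/(2√P) = -1.683.
ε = (dQ/dP)(P/Q) = (-1.683)(195/2221.681).

-0.148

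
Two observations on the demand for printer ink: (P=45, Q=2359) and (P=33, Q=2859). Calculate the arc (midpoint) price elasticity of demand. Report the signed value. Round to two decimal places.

ΔQ = 2859 − 2359 = 500; ΔP = 33 − 45 = -12.
Midpoints: P̄ = 39.00, Q̄ = 2609.0.
ε = (ΔQ/ΔP)(P̄/Q̄) = (500/-12)(39.00/2609.0).

-0.62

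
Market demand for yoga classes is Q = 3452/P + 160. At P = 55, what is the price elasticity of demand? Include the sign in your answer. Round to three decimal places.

-0.282

At P = 55, Q = 222.764.
dQ/dP = −3452/P² = -1.141.
ε = (dQ/dP)(P/Q) = (-1.141)(55/222.764).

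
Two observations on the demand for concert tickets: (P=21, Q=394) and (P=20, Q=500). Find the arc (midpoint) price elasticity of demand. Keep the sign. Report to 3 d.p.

ΔQ = 500 − 394 = 106; ΔP = 20 − 21 = -1.
Midpoints: P̄ = 20.50, Q̄ = 447.0.
ε = (ΔQ/ΔP)(P̄/Q̄) = (106/-1)(20.50/447.0).

-4.861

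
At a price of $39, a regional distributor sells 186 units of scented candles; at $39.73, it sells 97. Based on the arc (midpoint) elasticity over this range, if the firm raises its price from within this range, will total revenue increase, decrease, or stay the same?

Arc ε = (-89/0.73)(39.36/141.5) ≈ -33.917.
|ε| = 33.92 > 1, so demand is elastic. A price rise therefore reduces total revenue.

decrease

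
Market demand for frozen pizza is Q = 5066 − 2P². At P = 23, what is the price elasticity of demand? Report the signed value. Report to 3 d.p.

-0.528

At P = 23, Q = 4008.
dQ/dP = −4P = -92.
ε = (dQ/dP)(P/Q) = (-92)(23/4008).
|ε| < 1, so demand is inelastic at this price.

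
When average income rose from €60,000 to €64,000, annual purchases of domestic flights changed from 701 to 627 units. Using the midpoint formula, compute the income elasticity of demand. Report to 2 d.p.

-1.73

ΔQ = -74, ΔI = 4000. Midpoints: Ī = 62,000, Q̄ = 664.0.
ε_I = (ΔQ/ΔI)(Ī/Q̄) = (-74/4000)(62000/664.0).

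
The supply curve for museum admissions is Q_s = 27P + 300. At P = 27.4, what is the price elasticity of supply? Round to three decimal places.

At P = 27.4, Q_s = 1039.80.
dQ_s/dP = 27.
ε_s = (dQ_s/dP)(P/Q_s) = (27)(27.4/1039.80).

0.711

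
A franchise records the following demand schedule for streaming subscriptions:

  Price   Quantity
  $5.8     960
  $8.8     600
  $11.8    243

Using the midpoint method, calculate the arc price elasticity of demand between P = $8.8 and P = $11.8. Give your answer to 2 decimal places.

At P = 8.8, Q = 600; at P = 11.8, Q = 243.
ΔQ = -357, ΔP = 3.0. Midpoints: P̄ = 10.30, Q̄ = 421.5.
ε = (ΔQ/ΔP)(P̄/Q̄) = (-357/3.0)(10.30/421.5).

-2.91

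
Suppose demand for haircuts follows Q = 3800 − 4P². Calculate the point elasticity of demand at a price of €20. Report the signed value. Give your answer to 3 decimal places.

At P = 20, Q = 2200.
dQ/dP = −8P = -160.
ε = (dQ/dP)(P/Q) = (-160)(20/2200).

-1.455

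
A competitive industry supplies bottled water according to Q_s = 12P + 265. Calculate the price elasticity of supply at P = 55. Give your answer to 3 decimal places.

At P = 55, Q_s = 925.
dQ_s/dP = 12.
ε_s = (dQ_s/dP)(P/Q_s) = (12)(55/925).

0.714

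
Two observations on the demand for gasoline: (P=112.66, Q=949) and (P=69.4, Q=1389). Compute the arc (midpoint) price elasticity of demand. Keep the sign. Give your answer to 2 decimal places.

ΔQ = 1389 − 949 = 440; ΔP = 69.4 − 112.66 = -43.26.
Midpoints: P̄ = 91.03, Q̄ = 1169.0.
ε = (ΔQ/ΔP)(P̄/Q̄) = (440/-43.26)(91.03/1169.0).

-0.79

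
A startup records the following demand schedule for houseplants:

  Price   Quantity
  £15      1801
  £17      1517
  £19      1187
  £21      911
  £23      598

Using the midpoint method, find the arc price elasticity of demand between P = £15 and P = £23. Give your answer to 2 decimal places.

At P = 15, Q = 1801; at P = 23, Q = 598.
ΔQ = -1203, ΔP = 8. Midpoints: P̄ = 19.00, Q̄ = 1199.5.
ε = (ΔQ/ΔP)(P̄/Q̄) = (-1203/8)(19.00/1199.5).

-2.38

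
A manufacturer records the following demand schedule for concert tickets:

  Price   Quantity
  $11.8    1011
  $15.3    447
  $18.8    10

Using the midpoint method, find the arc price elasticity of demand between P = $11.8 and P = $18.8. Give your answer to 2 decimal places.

At P = 11.8, Q = 1011; at P = 18.8, Q = 10.
ΔQ = -1001, ΔP = 7.0. Midpoints: P̄ = 15.30, Q̄ = 510.5.
ε = (ΔQ/ΔP)(P̄/Q̄) = (-1001/7.0)(15.30/510.5).

-4.29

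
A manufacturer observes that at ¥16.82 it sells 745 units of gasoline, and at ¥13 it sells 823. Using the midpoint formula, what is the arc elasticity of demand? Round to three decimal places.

-0.388

ΔQ = 823 − 745 = 78; ΔP = 13 − 16.82 = -3.82.
Midpoints: P̄ = 14.91, Q̄ = 784.0.
ε = (ΔQ/ΔP)(P̄/Q̄) = (78/-3.82)(14.91/784.0).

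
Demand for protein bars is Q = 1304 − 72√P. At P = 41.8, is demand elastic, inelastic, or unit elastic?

inelastic

Q = 838.499, dQ/dP = -5.568.
ε = (dQ/dP)(P/Q) ≈ -0.278.
|ε| = 0.28 < 1.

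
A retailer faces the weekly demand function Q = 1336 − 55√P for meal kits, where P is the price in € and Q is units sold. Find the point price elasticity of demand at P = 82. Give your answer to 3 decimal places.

At P = 82, Q = 837.954.
dQ/dP = −55/(2√P) = -3.037.
ε = (dQ/dP)(P/Q) = (-3.037)(82/837.954).

-0.297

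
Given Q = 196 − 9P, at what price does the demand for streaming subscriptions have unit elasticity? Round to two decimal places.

10.89

For linear demand Q = a − bP, ε = −bP/(a − bP). |ε| = 1 when bP = a − bP, i.e. P = a/(2b).
P = 196/(2·9) = 196/18 = 10.8889.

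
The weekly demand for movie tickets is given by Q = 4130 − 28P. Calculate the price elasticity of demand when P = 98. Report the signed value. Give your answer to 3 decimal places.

-1.980

At P = 98, Q = 1386.
dQ/dP = −28.
ε = (dQ/dP)(P/Q) = (-28)(98/1386).
|ε| > 1, so demand is elastic at this price.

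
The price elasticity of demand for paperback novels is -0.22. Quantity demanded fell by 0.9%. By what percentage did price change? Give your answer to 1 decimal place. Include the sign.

4.1%

%ΔP ≈ %ΔQ / ε = (-0.9%)/(-0.22) = 4.09%.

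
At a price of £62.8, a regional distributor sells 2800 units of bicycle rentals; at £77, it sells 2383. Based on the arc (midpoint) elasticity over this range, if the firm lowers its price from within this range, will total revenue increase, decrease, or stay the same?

Arc ε = (-417/14.2)(69.90/2591.5) ≈ -0.792.
|ε| = 0.79 < 1, so demand is inelastic. A price cut therefore reduces total revenue.

decrease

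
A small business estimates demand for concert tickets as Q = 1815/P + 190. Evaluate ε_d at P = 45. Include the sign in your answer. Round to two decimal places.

-0.18

At P = 45, Q = 230.333.
dQ/dP = −1815/P² = -0.896.
ε = (dQ/dP)(P/Q) = (-0.896)(45/230.333).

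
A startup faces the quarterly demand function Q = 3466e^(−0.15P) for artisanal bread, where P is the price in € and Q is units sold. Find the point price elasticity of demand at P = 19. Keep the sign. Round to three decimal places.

-2.850

At P = 19, Q = 200.488.
dQ/dP = −0.15·3466e^(−0.15P) = −0.15Q = -30.073.
ε = (dQ/dP)(P/Q) = (-30.073)(19/200.488).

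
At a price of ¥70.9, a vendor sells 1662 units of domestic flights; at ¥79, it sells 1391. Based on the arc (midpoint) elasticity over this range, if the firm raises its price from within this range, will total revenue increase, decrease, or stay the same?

decrease

Arc ε = (-271/8.1)(74.95/1526.5) ≈ -1.643.
|ε| = 1.64 > 1, so demand is elastic. A price rise therefore reduces total revenue.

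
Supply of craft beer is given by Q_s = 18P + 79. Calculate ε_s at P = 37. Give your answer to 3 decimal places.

At P = 37, Q_s = 745.
dQ_s/dP = 18.
ε_s = (dQ_s/dP)(P/Q_s) = (18)(37/745).

0.894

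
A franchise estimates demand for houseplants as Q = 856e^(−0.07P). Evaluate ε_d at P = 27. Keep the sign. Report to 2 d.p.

At P = 27, Q = 129.317.
dQ/dP = −0.07·856e^(−0.07P) = −0.07Q = -9.052.
ε = (dQ/dP)(P/Q) = (-9.052)(27/129.317).

-1.89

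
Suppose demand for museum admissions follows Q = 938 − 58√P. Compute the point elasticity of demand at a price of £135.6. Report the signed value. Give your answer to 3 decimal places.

At P = 135.6, Q = 262.605.
dQ/dP = −58/(2√P) = -2.490.
ε = (dQ/dP)(P/Q) = (-2.490)(135.6/262.605).

-1.286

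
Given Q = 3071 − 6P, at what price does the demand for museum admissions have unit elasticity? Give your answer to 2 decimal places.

For linear demand Q = a − bP, ε = −bP/(a − bP). |ε| = 1 when bP = a − bP, i.e. P = a/(2b).
P = 3071/(2·6) = 3071/12 = 255.9167.

255.92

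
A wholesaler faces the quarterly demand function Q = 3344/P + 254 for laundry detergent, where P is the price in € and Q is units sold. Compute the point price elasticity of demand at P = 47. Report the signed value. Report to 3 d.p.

At P = 47, Q = 325.149.
dQ/dP = −3344/P² = -1.514.
ε = (dQ/dP)(P/Q) = (-1.514)(47/325.149).

-0.219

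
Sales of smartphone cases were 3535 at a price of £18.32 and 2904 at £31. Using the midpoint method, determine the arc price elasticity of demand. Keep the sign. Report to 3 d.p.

-0.381

ΔQ = 2904 − 3535 = -631; ΔP = 31 − 18.32 = 12.68.
Midpoints: P̄ = 24.66, Q̄ = 3219.5.
ε = (ΔQ/ΔP)(P̄/Q̄) = (-631/12.68)(24.66/3219.5).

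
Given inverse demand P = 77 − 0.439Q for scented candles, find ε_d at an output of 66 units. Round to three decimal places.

At Q = 66, P = 77 − 0.439(66) = 48.03.
dP/dQ = −0.439, so dQ/dP = 1/(−0.439) = -2.278.
ε = (dQ/dP)(P/Q) = (-2.278)(48.03/66).

-1.658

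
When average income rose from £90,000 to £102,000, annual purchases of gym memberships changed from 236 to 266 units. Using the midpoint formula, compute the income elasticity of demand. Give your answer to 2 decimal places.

0.96

ΔQ = 30, ΔI = 12000. Midpoints: Ī = 96,000, Q̄ = 251.0.
ε_I = (ΔQ/ΔI)(Ī/Q̄) = (30/12000)(96000/251.0).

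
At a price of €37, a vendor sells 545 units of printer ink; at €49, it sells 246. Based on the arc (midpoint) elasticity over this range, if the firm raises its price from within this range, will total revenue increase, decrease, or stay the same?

Arc ε = (-299/12)(43.00/395.5) ≈ -2.709.
|ε| = 2.71 > 1, so demand is elastic. A price rise therefore reduces total revenue.

decrease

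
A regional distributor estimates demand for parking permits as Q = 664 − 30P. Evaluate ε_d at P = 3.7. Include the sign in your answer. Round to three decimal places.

At P = 3.7, Q = 553.
dQ/dP = −30.
ε = (dQ/dP)(P/Q) = (-30)(3.7/553).

-0.201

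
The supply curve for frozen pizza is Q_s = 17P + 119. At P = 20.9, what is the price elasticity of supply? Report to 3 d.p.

0.749

At P = 20.9, Q_s = 474.30.
dQ_s/dP = 17.
ε_s = (dQ_s/dP)(P/Q_s) = (17)(20.9/474.30).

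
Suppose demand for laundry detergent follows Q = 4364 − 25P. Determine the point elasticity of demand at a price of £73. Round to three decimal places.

At P = 73, Q = 2539.
dQ/dP = −25.
ε = (dQ/dP)(P/Q) = (-25)(73/2539).

-0.719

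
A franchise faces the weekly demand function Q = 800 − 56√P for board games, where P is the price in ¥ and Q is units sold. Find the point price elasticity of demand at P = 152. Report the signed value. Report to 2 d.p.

At P = 152, Q = 109.586.
dQ/dP = −56/(2√P) = -2.271.
ε = (dQ/dP)(P/Q) = (-2.271)(152/109.586).

-3.15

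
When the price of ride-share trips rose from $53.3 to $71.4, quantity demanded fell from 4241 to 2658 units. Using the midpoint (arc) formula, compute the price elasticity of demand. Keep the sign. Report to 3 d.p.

ΔQ = 2658 − 4241 = -1583; ΔP = 71.4 − 53.3 = 18.1.
Midpoints: P̄ = 62.35, Q̄ = 3449.5.
ε = (ΔQ/ΔP)(P̄/Q̄) = (-1583/18.1)(62.35/3449.5).

-1.581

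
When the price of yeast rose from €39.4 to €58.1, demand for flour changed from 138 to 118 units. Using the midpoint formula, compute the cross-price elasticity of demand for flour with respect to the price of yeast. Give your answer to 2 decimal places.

ΔQ_x = 118 − 138 = -20; ΔP_y = 58.1 − 39.4 = 18.7.
Midpoints: P̄_y = 48.75, Q̄_x = 128.0.
ε_xy = (ΔQ_x/ΔP_y)(P̄_y/Q̄_x) = (-20/18.7)(48.75/128.0).

-0.41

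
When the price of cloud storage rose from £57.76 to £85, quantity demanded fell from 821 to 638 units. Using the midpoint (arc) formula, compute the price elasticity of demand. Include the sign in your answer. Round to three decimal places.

-0.657

ΔQ = 638 − 821 = -183; ΔP = 85 − 57.76 = 27.24.
Midpoints: P̄ = 71.38, Q̄ = 729.5.
ε = (ΔQ/ΔP)(P̄/Q̄) = (-183/27.24)(71.38/729.5).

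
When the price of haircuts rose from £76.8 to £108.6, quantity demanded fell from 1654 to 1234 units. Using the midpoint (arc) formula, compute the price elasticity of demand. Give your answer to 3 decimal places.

-0.848

ΔQ = 1234 − 1654 = -420; ΔP = 108.6 − 76.8 = 31.8.
Midpoints: P̄ = 92.70, Q̄ = 1444.0.
ε = (ΔQ/ΔP)(P̄/Q̄) = (-420/31.8)(92.70/1444.0).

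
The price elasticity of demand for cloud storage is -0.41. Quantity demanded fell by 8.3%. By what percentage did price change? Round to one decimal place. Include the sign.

%ΔP ≈ %ΔQ / ε = (-8.3%)/(-0.41) = 20.24%.

20.2%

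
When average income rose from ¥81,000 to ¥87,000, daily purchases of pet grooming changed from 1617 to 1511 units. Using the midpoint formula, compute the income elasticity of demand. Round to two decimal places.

-0.95

ΔQ = -106, ΔI = 6000. Midpoints: Ī = 84,000, Q̄ = 1564.0.
ε_I = (ΔQ/ΔI)(Ī/Q̄) = (-106/6000)(84000/1564.0).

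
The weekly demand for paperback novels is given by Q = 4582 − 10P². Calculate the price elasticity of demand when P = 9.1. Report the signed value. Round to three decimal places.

-0.441

At P = 9.1, Q = 3753.900.
dQ/dP = −20P = -182.
ε = (dQ/dP)(P/Q) = (-182)(9.1/3753.900).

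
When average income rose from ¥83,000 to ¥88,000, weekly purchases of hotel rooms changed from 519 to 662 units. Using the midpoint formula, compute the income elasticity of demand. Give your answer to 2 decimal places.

4.14

ΔQ = 143, ΔI = 5000. Midpoints: Ī = 85,500, Q̄ = 590.5.
ε_I = (ΔQ/ΔI)(Ī/Q̄) = (143/5000)(85500/590.5).
ε_I > 0, so the good is normal.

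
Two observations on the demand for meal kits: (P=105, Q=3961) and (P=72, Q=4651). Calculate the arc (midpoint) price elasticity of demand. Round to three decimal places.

ΔQ = 4651 − 3961 = 690; ΔP = 72 − 105 = -33.
Midpoints: P̄ = 88.50, Q̄ = 4306.0.
ε = (ΔQ/ΔP)(P̄/Q̄) = (690/-33)(88.50/4306.0).

-0.430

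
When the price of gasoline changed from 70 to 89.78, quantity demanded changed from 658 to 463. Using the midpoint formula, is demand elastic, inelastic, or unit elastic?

elastic

Arc ε ≈ -1.405.
|ε| = 1.41 > 1.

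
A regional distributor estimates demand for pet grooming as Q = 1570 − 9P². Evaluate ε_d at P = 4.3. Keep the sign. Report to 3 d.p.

-0.237

At P = 4.3, Q = 1403.590.
dQ/dP = −18P = -77.400.
ε = (dQ/dP)(P/Q) = (-77.400)(4.3/1403.590).
|ε| < 1, so demand is inelastic at this price.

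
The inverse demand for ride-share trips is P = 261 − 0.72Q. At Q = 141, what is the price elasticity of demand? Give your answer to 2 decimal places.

At Q = 141, P = 261 − 0.72(141) = 159.48.
dP/dQ = −0.72, so dQ/dP = 1/(−0.72) = -1.389.
ε = (dQ/dP)(P/Q) = (-1.389)(159.48/141).

-1.57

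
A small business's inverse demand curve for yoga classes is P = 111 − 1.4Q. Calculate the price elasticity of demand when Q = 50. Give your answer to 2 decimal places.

At Q = 50, P = 111 − 1.4(50) = 41.00.
dP/dQ = −1.4, so dQ/dP = 1/(−1.4) = -0.714.
ε = (dQ/dP)(P/Q) = (-0.714)(41.00/50).

-0.59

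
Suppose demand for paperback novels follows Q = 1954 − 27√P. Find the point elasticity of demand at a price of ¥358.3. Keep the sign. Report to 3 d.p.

-0.177

At P = 358.3, Q = 1442.922.
dQ/dP = −27/(2√P) = -0.713.
ε = (dQ/dP)(P/Q) = (-0.713)(358.3/1442.922).
|ε| < 1, so demand is inelastic at this price.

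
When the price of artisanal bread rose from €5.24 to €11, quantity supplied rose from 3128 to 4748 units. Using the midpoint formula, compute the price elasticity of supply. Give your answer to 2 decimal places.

ΔQ = 4748 − 3128 = 1620; ΔP = 11 − 5.24 = 5.76.
Midpoints: P̄ = 8.12, Q̄ = 3938.0.
ε_s = (ΔQ/ΔP)(P̄/Q̄) = (1620/5.76)(8.12/3938.0).

0.58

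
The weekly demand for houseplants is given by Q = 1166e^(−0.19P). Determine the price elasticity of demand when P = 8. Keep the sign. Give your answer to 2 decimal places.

At P = 8, Q = 255.018.
dQ/dP = −0.19·1166e^(−0.19P) = −0.19Q = -48.453.
ε = (dQ/dP)(P/Q) = (-48.453)(8/255.018).
|ε| > 1, so demand is elastic at this price.

-1.52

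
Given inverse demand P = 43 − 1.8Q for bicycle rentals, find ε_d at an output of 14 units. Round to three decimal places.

-0.706

At Q = 14, P = 43 − 1.8(14) = 17.80.
dP/dQ = −1.8, so dQ/dP = 1/(−1.8) = -0.556.
ε = (dQ/dP)(P/Q) = (-0.556)(17.80/14).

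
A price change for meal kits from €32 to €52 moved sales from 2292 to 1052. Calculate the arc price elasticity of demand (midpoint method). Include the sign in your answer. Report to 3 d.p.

ΔQ = 1052 − 2292 = -1240; ΔP = 52 − 32 = 20.
Midpoints: P̄ = 42.00, Q̄ = 1672.0.
ε = (ΔQ/ΔP)(P̄/Q̄) = (-1240/20)(42.00/1672.0).

-1.557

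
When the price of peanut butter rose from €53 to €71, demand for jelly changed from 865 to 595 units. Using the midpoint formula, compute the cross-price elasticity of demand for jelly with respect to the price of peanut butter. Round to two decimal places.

-1.27

ΔQ_x = 595 − 865 = -270; ΔP_y = 71 − 53 = 18.
Midpoints: P̄_y = 62.00, Q̄_x = 730.0.
ε_xy = (ΔQ_x/ΔP_y)(P̄_y/Q̄_x) = (-270/18)(62.00/730.0).
ε_xy < 0, so the goods are complements.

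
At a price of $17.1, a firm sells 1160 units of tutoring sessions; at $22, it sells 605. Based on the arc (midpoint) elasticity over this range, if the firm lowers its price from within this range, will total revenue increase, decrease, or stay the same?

Arc ε = (-555/4.9)(19.55/882.5) ≈ -2.509.
|ε| = 2.51 > 1, so demand is elastic. A price cut therefore raises total revenue.

increase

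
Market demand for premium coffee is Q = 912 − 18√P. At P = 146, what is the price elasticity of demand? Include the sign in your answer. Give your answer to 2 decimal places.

-0.16

At P = 146, Q = 694.505.
dQ/dP = −18/(2√P) = -0.745.
ε = (dQ/dP)(P/Q) = (-0.745)(146/694.505).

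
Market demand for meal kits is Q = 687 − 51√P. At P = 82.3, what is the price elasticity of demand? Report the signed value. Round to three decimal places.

-1.031

At P = 82.3, Q = 224.331.
dQ/dP = −51/(2√P) = -2.811.
ε = (dQ/dP)(P/Q) = (-2.811)(82.3/224.331).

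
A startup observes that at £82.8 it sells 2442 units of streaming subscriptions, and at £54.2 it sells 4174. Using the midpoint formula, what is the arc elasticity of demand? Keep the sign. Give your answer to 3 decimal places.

-1.254

ΔQ = 4174 − 2442 = 1732; ΔP = 54.2 − 82.8 = -28.6.
Midpoints: P̄ = 68.50, Q̄ = 3308.0.
ε = (ΔQ/ΔP)(P̄/Q̄) = (1732/-28.6)(68.50/3308.0).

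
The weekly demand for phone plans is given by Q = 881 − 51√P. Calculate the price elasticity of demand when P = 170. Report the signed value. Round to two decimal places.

At P = 170, Q = 216.041.
dQ/dP = −51/(2√P) = -1.956.
ε = (dQ/dP)(P/Q) = (-1.956)(170/216.041).

-1.54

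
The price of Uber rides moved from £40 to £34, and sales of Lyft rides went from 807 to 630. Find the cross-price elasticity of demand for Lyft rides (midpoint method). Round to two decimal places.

ΔQ_x = 630 − 807 = -177; ΔP_y = 34 − 40 = -6.
Midpoints: P̄_y = 37.00, Q̄_x = 718.5.
ε_xy = (ΔQ_x/ΔP_y)(P̄_y/Q̄_x) = (-177/-6)(37.00/718.5).

1.52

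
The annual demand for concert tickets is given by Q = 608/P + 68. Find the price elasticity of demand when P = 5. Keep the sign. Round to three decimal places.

At P = 5, Q = 189.600.
dQ/dP = −608/P² = -24.320.
ε = (dQ/dP)(P/Q) = (-24.320)(5/189.600).

-0.641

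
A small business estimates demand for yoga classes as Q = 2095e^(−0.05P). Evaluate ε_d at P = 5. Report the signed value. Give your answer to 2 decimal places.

-0.25

At P = 5, Q = 1631.588.
dQ/dP = −0.05·2095e^(−0.05P) = −0.05Q = -81.579.
ε = (dQ/dP)(P/Q) = (-81.579)(5/1631.588).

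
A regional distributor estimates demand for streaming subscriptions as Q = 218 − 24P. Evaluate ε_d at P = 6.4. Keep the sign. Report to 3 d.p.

At P = 6.4, Q = 64.400.
dQ/dP = −24.
ε = (dQ/dP)(P/Q) = (-24)(6.4/64.400).
|ε| > 1, so demand is elastic at this price.

-2.385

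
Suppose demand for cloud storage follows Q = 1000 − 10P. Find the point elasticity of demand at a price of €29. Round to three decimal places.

At P = 29, Q = 710.
dQ/dP = −10.
ε = (dQ/dP)(P/Q) = (-10)(29/710).
|ε| < 1, so demand is inelastic at this price.

-0.408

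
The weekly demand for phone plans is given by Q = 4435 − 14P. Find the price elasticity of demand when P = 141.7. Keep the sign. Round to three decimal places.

At P = 141.7, Q = 2451.200.
dQ/dP = −14.
ε = (dQ/dP)(P/Q) = (-14)(141.7/2451.200).

-0.809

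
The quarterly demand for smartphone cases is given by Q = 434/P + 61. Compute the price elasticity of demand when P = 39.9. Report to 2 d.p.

At P = 39.9, Q = 71.877.
dQ/dP = −434/P² = -0.273.
ε = (dQ/dP)(P/Q) = (-0.273)(39.9/71.877).
|ε| < 1, so demand is inelastic at this price.

-0.15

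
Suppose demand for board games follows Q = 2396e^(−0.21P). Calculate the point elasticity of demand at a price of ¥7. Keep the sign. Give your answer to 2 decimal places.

At P = 7, Q = 550.901.
dQ/dP = −0.21·2396e^(−0.21P) = −0.21Q = -115.689.
ε = (dQ/dP)(P/Q) = (-115.689)(7/550.901).

-1.47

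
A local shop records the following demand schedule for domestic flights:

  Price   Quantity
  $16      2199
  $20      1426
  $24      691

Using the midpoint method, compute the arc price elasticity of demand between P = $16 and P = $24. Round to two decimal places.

At P = 16, Q = 2199; at P = 24, Q = 691.
ΔQ = -1508, ΔP = 8. Midpoints: P̄ = 20.00, Q̄ = 1445.0.
ε = (ΔQ/ΔP)(P̄/Q̄) = (-1508/8)(20.00/1445.0).

-2.61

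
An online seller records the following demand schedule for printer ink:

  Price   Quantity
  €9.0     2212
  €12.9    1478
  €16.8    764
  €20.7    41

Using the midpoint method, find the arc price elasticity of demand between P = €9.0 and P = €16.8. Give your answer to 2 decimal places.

At P = 9.0, Q = 2212; at P = 16.8, Q = 764.
ΔQ = -1448, ΔP = 7.8. Midpoints: P̄ = 12.90, Q̄ = 1488.0.
ε = (ΔQ/ΔP)(P̄/Q̄) = (-1448/7.8)(12.90/1488.0).

-1.61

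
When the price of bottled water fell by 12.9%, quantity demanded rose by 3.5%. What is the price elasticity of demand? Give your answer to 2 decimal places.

ε = %ΔQ / %ΔP = (3.5)/(-12.9) = -0.271.

-0.27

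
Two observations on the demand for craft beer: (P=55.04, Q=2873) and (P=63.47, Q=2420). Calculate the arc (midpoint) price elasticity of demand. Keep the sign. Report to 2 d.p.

ΔQ = 2420 − 2873 = -453; ΔP = 63.47 − 55.04 = 8.43.
Midpoints: P̄ = 59.25, Q̄ = 2646.5.
ε = (ΔQ/ΔP)(P̄/Q̄) = (-453/8.43)(59.25/2646.5).

-1.20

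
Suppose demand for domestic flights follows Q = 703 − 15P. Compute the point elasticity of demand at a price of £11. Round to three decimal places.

At P = 11, Q = 538.
dQ/dP = −15.
ε = (dQ/dP)(P/Q) = (-15)(11/538).

-0.307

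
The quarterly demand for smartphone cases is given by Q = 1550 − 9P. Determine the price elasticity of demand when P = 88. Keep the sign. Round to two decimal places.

-1.04

At P = 88, Q = 758.
dQ/dP = −9.
ε = (dQ/dP)(P/Q) = (-9)(88/758).
|ε| > 1, so demand is elastic at this price.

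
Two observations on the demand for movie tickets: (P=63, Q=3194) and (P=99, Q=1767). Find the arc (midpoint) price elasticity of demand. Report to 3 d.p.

-1.294

ΔQ = 1767 − 3194 = -1427; ΔP = 99 − 63 = 36.
Midpoints: P̄ = 81.00, Q̄ = 2480.5.
ε = (ΔQ/ΔP)(P̄/Q̄) = (-1427/36)(81.00/2480.5).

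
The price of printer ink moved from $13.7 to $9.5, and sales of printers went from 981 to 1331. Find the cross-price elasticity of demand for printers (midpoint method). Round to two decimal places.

-0.84

ΔQ_x = 1331 − 981 = 350; ΔP_y = 9.5 − 13.7 = -4.2.
Midpoints: P̄_y = 11.60, Q̄_x = 1156.0.
ε_xy = (ΔQ_x/ΔP_y)(P̄_y/Q̄_x) = (350/-4.2)(11.60/1156.0).
ε_xy < 0, so the goods are complements.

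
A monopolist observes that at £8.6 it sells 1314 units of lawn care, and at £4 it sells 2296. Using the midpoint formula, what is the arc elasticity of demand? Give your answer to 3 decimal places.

-0.745

ΔQ = 2296 − 1314 = 982; ΔP = 4 − 8.6 = -4.6.
Midpoints: P̄ = 6.30, Q̄ = 1805.0.
ε = (ΔQ/ΔP)(P̄/Q̄) = (982/-4.6)(6.30/1805.0).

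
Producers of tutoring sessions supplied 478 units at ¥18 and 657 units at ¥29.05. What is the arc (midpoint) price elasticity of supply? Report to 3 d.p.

ΔQ = 657 − 478 = 179; ΔP = 29.05 − 18 = 11.05.
Midpoints: P̄ = 23.52, Q̄ = 567.5.
ε_s = (ΔQ/ΔP)(P̄/Q̄) = (179/11.05)(23.52/567.5).

0.672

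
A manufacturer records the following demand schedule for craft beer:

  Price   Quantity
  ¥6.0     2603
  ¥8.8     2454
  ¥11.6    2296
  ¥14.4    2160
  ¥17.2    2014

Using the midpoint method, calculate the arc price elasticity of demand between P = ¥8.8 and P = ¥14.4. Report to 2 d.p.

At P = 8.8, Q = 2454; at P = 14.4, Q = 2160.
ΔQ = -294, ΔP = 5.6. Midpoints: P̄ = 11.60, Q̄ = 2307.0.
ε = (ΔQ/ΔP)(P̄/Q̄) = (-294/5.6)(11.60/2307.0).

-0.26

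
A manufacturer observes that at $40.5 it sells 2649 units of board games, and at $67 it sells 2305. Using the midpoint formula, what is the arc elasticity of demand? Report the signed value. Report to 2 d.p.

-0.28

ΔQ = 2305 − 2649 = -344; ΔP = 67 − 40.5 = 26.5.
Midpoints: P̄ = 53.75, Q̄ = 2477.0.
ε = (ΔQ/ΔP)(P̄/Q̄) = (-344/26.5)(53.75/2477.0).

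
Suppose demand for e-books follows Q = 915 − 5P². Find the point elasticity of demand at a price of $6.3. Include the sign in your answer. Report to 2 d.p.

-0.55

At P = 6.3, Q = 716.550.
dQ/dP = −10P = -63.
ε = (dQ/dP)(P/Q) = (-63)(6.3/716.550).
|ε| < 1, so demand is inelastic at this price.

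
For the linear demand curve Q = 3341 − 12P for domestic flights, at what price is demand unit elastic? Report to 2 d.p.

139.21

For linear demand Q = a − bP, ε = −bP/(a − bP). |ε| = 1 when bP = a − bP, i.e. P = a/(2b).
P = 3341/(2·12) = 3341/24 = 139.2083.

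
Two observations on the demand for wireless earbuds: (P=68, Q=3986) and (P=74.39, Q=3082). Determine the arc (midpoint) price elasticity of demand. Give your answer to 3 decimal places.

-2.850

ΔQ = 3082 − 3986 = -904; ΔP = 74.39 − 68 = 6.39.
Midpoints: P̄ = 71.19, Q̄ = 3534.0.
ε = (ΔQ/ΔP)(P̄/Q̄) = (-904/6.39)(71.19/3534.0).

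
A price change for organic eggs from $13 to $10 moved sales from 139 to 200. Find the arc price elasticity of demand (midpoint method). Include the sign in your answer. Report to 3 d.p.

ΔQ = 200 − 139 = 61; ΔP = 10 − 13 = -3.
Midpoints: P̄ = 11.50, Q̄ = 169.5.
ε = (ΔQ/ΔP)(P̄/Q̄) = (61/-3)(11.50/169.5).

-1.380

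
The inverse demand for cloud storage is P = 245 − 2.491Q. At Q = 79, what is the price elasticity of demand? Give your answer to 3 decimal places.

At Q = 79, P = 245 − 2.491(79) = 48.21.
dP/dQ = −2.491, so dQ/dP = 1/(−2.491) = -0.401.
ε = (dQ/dP)(P/Q) = (-0.401)(48.21/79).

-0.245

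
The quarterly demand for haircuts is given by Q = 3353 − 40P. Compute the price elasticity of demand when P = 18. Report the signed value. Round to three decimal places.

-0.273

At P = 18, Q = 2633.
dQ/dP = −40.
ε = (dQ/dP)(P/Q) = (-40)(18/2633).
|ε| < 1, so demand is inelastic at this price.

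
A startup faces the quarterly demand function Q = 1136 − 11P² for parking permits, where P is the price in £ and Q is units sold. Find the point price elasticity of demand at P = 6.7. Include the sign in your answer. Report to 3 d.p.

-1.538

At P = 6.7, Q = 642.210.
dQ/dP = −22P = -147.400.
ε = (dQ/dP)(P/Q) = (-147.400)(6.7/642.210).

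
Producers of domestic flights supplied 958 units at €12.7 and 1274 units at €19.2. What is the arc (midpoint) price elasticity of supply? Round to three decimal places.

0.695

ΔQ = 1274 − 958 = 316; ΔP = 19.2 − 12.7 = 6.5.
Midpoints: P̄ = 15.95, Q̄ = 1116.0.
ε_s = (ΔQ/ΔP)(P̄/Q̄) = (316/6.5)(15.95/1116.0).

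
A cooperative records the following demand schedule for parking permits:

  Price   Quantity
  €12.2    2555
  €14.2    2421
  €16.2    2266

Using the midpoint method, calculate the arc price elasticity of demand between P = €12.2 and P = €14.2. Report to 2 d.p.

At P = 12.2, Q = 2555; at P = 14.2, Q = 2421.
ΔQ = -134, ΔP = 2.0. Midpoints: P̄ = 13.20, Q̄ = 2488.0.
ε = (ΔQ/ΔP)(P̄/Q̄) = (-134/2.0)(13.20/2488.0).

-0.36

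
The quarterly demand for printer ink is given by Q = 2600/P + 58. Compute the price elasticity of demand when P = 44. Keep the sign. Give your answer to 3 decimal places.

At P = 44, Q = 117.091.
dQ/dP = −2600/P² = -1.343.
ε = (dQ/dP)(P/Q) = (-1.343)(44/117.091).

-0.505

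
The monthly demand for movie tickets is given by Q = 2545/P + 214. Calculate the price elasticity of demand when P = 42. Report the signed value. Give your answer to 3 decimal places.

At P = 42, Q = 274.595.
dQ/dP = −2545/P² = -1.443.
ε = (dQ/dP)(P/Q) = (-1.443)(42/274.595).

-0.221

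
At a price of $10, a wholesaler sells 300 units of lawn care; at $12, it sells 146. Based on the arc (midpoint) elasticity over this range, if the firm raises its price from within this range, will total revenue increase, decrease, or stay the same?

Arc ε = (-154/2)(11.00/223.0) ≈ -3.798.
|ε| = 3.80 > 1, so demand is elastic. A price rise therefore reduces total revenue.

decrease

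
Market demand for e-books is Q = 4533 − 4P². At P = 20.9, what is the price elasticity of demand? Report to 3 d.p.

-1.254

At P = 20.9, Q = 2785.760.
dQ/dP = −8P = -167.200.
ε = (dQ/dP)(P/Q) = (-167.200)(20.9/2785.760).
|ε| > 1, so demand is elastic at this price.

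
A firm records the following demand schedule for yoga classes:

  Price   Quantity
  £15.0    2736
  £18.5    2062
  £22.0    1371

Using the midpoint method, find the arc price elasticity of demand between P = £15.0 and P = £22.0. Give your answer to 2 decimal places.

At P = 15.0, Q = 2736; at P = 22.0, Q = 1371.
ΔQ = -1365, ΔP = 7.0. Midpoints: P̄ = 18.50, Q̄ = 2053.5.
ε = (ΔQ/ΔP)(P̄/Q̄) = (-1365/7.0)(18.50/2053.5).

-1.76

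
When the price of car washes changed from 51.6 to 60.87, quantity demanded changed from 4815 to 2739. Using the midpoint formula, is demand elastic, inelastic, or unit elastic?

Arc ε ≈ -3.334.
|ε| = 3.33 > 1.

elastic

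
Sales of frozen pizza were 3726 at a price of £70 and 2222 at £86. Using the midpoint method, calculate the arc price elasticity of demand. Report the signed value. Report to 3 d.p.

-2.465

ΔQ = 2222 − 3726 = -1504; ΔP = 86 − 70 = 16.
Midpoints: P̄ = 78.00, Q̄ = 2974.0.
ε = (ΔQ/ΔP)(P̄/Q̄) = (-1504/16)(78.00/2974.0).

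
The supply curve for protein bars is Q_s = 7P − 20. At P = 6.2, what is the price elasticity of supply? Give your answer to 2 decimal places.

1.85

At P = 6.2, Q_s = 23.40.
dQ_s/dP = 7.
ε_s = (dQ_s/dP)(P/Q_s) = (7)(6.2/23.40).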